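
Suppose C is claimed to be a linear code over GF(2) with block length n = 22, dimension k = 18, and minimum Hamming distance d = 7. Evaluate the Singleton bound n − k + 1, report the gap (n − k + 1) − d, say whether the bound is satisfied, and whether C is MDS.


Singleton RHS = n − k + 1 = 5, slack = -2, bound violated (no such code; not MDS).

Singleton bound: d ≤ n − k + 1.
Here n = 22, k = 18, so n − k + 1 = 5.
Given d = 7, check d ≤ 5: NO.
Slack = (n − k + 1) − d = -2.
The slack is negative: d = 7 exceeds n − k + 1 = 5 by 2, so the Singleton bound is violated and no linear [22, 18, 7]_2 code can exist. In particular it is not MDS (MDS requires d = n − k + 1 exactly).
Description: the claimed parameters are [22, 18, 7]_2; such a code would be impossible (violates the Singleton bound).


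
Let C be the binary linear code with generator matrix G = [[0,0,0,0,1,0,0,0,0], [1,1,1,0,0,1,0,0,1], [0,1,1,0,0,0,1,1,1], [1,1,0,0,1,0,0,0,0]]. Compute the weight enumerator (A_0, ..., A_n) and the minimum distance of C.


Weight distribution: A_0 = 1, A_1 = 1, A_2 = 1, A_3 = 2, A_4 = 3, A_5 = 5, A_6 = 3. Minimum distance d = 1.

Enumerate all 2^4 = 16 messages m ∈ F_2^4.
For each, compute codeword c = mG in F_2^9, then tally its weight.
  m = 0000 → c = 000000000, weight = 0.
  m = 1000 → c = 000010000, weight = 1.
  m = 0100 → c = 111001001, weight = 5.
  m = 1100 → c = 111011001, weight = 6.
  m = 0010 → c = 011000111, weight = 5.
  m = 1010 → c = 011010111, weight = 6.
  m = 0110 → c = 100001110, weight = 4.
  m = 1110 → c = 100011110, weight = 5.
  m = 0001 → c = 110010000, weight = 3.
  m = 1001 → c = 110000000, weight = 2.
  m = 0101 → c = 001011001, weight = 4.
  m = 1101 → c = 001001001, weight = 3.
  m = 0011 → c = 101010111, weight = 6.
  m = 1011 → c = 101000111, weight = 5.
  m = 0111 → c = 010011110, weight = 5.
  m = 1111 → c = 010001110, weight = 4.
Tally weights:
  weight 0: 1 codewords.
  weight 1: 1 codewords.
  weight 2: 1 codewords.
  weight 3: 2 codewords.
  weight 4: 3 codewords.
  weight 5: 5 codewords.
  weight 6: 3 codewords.
Minimum distance d = smallest w > 0 with A_w > 0 = 1.
Sanity: Σ A_w = 16 = 2^4 = 16 ✓.


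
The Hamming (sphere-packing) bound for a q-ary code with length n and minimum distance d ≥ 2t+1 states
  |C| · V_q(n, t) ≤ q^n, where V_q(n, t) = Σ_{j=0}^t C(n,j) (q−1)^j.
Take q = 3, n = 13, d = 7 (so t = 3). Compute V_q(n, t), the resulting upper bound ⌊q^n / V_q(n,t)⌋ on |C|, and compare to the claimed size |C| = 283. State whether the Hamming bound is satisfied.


V_q(n, t) = 2627, q^n = 1594323, Hamming bound = 606, |C| = 283 ≤ bound (satisfied).

Step 1: Compute V_q(n, t) = Σ_{j=0}^3 C(n, j) (q−1)^j.
  j = 0: C(13,0)·(2)^0 = 1·1 = 1.
  j = 1: C(13,1)·(2)^1 = 13·2 = 26.
  j = 2: C(13,2)·(2)^2 = 78·4 = 312.
  j = 3: C(13,3)·(2)^3 = 286·8 = 2288.
  V_q(n, t) = 1 + 26 + 312 + 2288 = 2627.
Step 2: q^n = 3^13 = 1594323.
Step 3: Hamming bound ⌊q^n / V_q(n,t)⌋ = ⌊1594323/2627⌋ = 606.
Step 4: Compare |C| = 283 to 606: satisfied.
The claimed |C| lies below the Hamming bound.


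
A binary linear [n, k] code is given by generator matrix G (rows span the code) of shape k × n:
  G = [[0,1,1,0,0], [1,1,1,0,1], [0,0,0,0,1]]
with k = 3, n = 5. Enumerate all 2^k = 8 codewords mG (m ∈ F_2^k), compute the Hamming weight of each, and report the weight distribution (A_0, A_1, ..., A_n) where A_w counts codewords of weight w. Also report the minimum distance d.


Weight distribution: A_0 = 1, A_1 = 2, A_2 = 2, A_3 = 2, A_4 = 1. Minimum distance d = 1.

Enumerate all 2^3 = 8 messages m ∈ F_2^3.
For each, compute codeword c = mG in F_2^5, then tally its weight.
  m = 000 → c = 00000, weight = 0.
  m = 100 → c = 01100, weight = 2.
  m = 010 → c = 11101, weight = 4.
  m = 110 → c = 10001, weight = 2.
  m = 001 → c = 00001, weight = 1.
  m = 101 → c = 01101, weight = 3.
  m = 011 → c = 11100, weight = 3.
  m = 111 → c = 10000, weight = 1.
Tally weights:
  weight 0: 1 codewords.
  weight 1: 2 codewords.
  weight 2: 2 codewords.
  weight 3: 2 codewords.
  weight 4: 1 codewords.
Minimum distance d = smallest w > 0 with A_w > 0 = 1.
Sanity: Σ A_w = 8 = 2^3 = 8 ✓.


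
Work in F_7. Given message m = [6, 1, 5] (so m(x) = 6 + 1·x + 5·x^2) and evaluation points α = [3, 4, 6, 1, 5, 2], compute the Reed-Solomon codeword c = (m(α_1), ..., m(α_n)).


c = [5, 6, 3, 5, 3, 0]

Message polynomial: m(x) = 6 + 1·x + 5·x^2 (mod 7).
For each evaluation point α_i, compute m(α_i) mod 7:
  α_1 = 3: Horner steps 5 → 2 → 5, so m(3) = 5.
  α_2 = 4: Horner steps 5 → 0 → 6, so m(4) = 6.
  α_3 = 6: Horner steps 5 → 3 → 3, so m(6) = 3.
  α_4 = 1: Horner steps 5 → 6 → 5, so m(1) = 5.
  α_5 = 5: Horner steps 5 → 5 → 3, so m(5) = 3.
  α_6 = 2: Horner steps 5 → 4 → 0, so m(2) = 0.
Codeword c = [5, 6, 3, 5, 3, 0] ∈ F_7^6.


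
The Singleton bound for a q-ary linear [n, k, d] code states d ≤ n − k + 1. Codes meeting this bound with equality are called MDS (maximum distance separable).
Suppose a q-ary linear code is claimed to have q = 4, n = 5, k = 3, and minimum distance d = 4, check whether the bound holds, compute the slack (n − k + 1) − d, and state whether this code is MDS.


Singleton RHS = n − k + 1 = 3, slack = -1, bound violated (no such code; not MDS).

Singleton bound: d ≤ n − k + 1.
Here n = 5, k = 3, so n − k + 1 = 3.
Given d = 4, check d ≤ 3: NO.
Slack = (n − k + 1) − d = -1.
The slack is negative: d = 4 exceeds n − k + 1 = 3 by 1, so the Singleton bound is violated and no linear [5, 3, 4]_4 code can exist. In particular it is not MDS (MDS requires d = n − k + 1 exactly).
Description: the claimed parameters are [5, 3, 4]_4; such a code would be impossible (violates the Singleton bound).


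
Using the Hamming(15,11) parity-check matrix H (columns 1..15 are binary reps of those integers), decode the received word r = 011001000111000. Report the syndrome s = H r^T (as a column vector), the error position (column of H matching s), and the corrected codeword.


s = (1, 0, 1, 0)^T, error position = 10, corrected codeword c = 011001000011000

Compute s = H r^T mod 2 one row at a time:
  s_1 = 0 + 0 + 1 + 1 + 1 + 0 + 0 + 0 = 3 ≡ 1 (mod 2).
  s_2 = 0 + 0 + 1 + 0 + 1 + 0 + 0 + 0 = 2 ≡ 0 (mod 2).
  s_3 = 1 + 1 + 1 + 0 + 1 + 1 + 0 + 0 = 5 ≡ 1 (mod 2).
  s_4 = 0 + 1 + 0 + 0 + 0 + 1 + 0 + 0 = 2 ≡ 0 (mod 2).
s = (1, 0, 1, 0)^T — this equals column 10 of H (binary 1010), so error is at position 10.
Correct: flip bit 10 of r = 011001000111000 to get c = 011001000011000.


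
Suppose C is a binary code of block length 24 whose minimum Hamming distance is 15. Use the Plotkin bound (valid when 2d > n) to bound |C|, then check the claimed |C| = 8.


Plotkin bound M ≤ 4; given |C| = 8 > bound (violated).

Check applicability: 2d = 30, n = 24.
2d − n = 6 > 0, so Plotkin applies.
Compute d/(2d−n) = 15/6 ≈ 2.5000.
⌊d/(2d−n)⌋ = 2.
Plotkin bound: M ≤ 2·2 = 4.
Given |C| = 8, check: VIOLATED.
This |C| is above the Plotkin bound, so no binary code with n = 24, d = 15 and 8 codewords exists.


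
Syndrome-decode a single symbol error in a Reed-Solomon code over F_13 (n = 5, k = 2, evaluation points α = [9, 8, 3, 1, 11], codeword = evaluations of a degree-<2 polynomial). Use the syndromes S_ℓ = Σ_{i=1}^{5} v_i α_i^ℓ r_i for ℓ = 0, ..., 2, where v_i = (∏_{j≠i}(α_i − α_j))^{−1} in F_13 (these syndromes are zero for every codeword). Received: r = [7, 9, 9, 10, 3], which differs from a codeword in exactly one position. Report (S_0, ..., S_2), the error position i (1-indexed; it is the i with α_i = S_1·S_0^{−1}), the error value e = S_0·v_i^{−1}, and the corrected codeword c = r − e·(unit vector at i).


S = (3, 9, 1), error at position 3, error magnitude e = 3, c = [7, 9, 6, 10, 3].

Step 1: column multipliers v_i = (∏_{j≠i}(α_i − α_j))^{−1} mod 13.
  i = 1 (α = 9): (9−8)(9−3)(9−1)(9−11) = 1·6·8·(−2) = −96 ≡ 8, so v_1 = 8^{−1} = 5 (mod 13).
  i = 2 (α = 8): (8−9)(8−3)(8−1)(8−11) = (−1)·5·7·(−3) = 105 ≡ 1, so v_2 = 1^{−1} = 1 (mod 13).
  i = 3 (α = 3): (3−9)(3−8)(3−1)(3−11) = (−6)·(−5)·2·(−8) = −480 ≡ 1, so v_3 = 1^{−1} = 1 (mod 13).
  i = 4 (α = 1): (1−9)(1−8)(1−3)(1−11) = (−8)·(−7)·(−2)·(−10) = 1120 ≡ 2, so v_4 = 2^{−1} = 7 (mod 13).
  i = 5 (α = 11): (11−9)(11−8)(11−3)(11−1) = 2·3·8·10 = 480 ≡ 12, so v_5 = 12^{−1} = 12 (mod 13).
  v = [5, 1, 1, 7, 12].
Step 2: syndromes of r = [7, 9, 9, 10, 3] (all sums mod 13).
  S_0 = Σ v_i r_i = 5·7 + 1·9 + 1·9 + 7·10 + 12·3 = 159 ≡ 3.
  S_1 = Σ v_i α_i r_i = 5·9·7 + 1·8·9 + 1·3·9 + 7·1·10 + 12·11·3 = 880 ≡ 9.
  α_i^2 mod 13 = [3, 12, 9, 1, 4].
  S_2 = Σ v_i α_i^2 r_i = 5·3·7 + 1·12·9 + 1·9·9 + 7·1·10 + 12·4·3 = 508 ≡ 1.
  S = (3, 9, 1) ≠ 0, so r is not a codeword (an error is present).
Step 3: locate the error. For a single error e at position i, S_ℓ = v_i·e·α_i^ℓ, so α_err = S_1/S_0.
  S_0^{−1} = 3^{−1} = 9 (mod 13), so α_err = 9·9 = 81 ≡ 3 = α_3. Error position i = 3.
  Consistency check: S_2/S_1 = 1·3 = 3 ≡ 3 = α_err ✓ (single-error assumption holds).
Step 4: error magnitude e = S_0/v_3 = S_0·∏_{j≠3}(α_3 − α_j) = 3·1 = 3 ≡ 3 (mod 13).
Step 5: correct position 3: c_3 = r_3 − e = 9 − 3 ≡ 6 (mod 13). Hence c = [7, 9, 6, 10, 3].
  Check: interpolating c through the α_i gives m(x) = 12 + 11·x (degree < 2) with m(α_i) = c_i for every i, so c is indeed a codeword.


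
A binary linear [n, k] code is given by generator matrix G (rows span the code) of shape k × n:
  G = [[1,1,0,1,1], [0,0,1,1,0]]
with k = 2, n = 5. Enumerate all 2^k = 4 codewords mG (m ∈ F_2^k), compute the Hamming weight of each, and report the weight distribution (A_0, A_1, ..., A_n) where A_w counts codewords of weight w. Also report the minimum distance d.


Weight distribution: A_0 = 1, A_2 = 1, A_4 = 2. Minimum distance d = 2.

Enumerate all 2^2 = 4 messages m ∈ F_2^2.
For each, compute codeword c = mG in F_2^5, then tally its weight.
  m = 00 → c = 00000, weight = 0.
  m = 10 → c = 11011, weight = 4.
  m = 01 → c = 00110, weight = 2.
  m = 11 → c = 11101, weight = 4.
Tally weights:
  weight 0: 1 codewords.
  weight 2: 1 codewords.
  weight 4: 2 codewords.
Minimum distance d = smallest w > 0 with A_w > 0 = 2.
Sanity: Σ A_w = 4 = 2^2 = 4 ✓.


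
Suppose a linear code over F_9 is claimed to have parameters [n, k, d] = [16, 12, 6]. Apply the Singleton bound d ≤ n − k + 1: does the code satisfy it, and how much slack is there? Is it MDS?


Singleton RHS = n − k + 1 = 5, slack = -1, bound violated (no such code; not MDS).

Singleton bound: d ≤ n − k + 1.
Here n = 16, k = 12, so n − k + 1 = 5.
Given d = 6, check d ≤ 5: NO.
Slack = (n − k + 1) − d = -1.
The slack is negative: d = 6 exceeds n − k + 1 = 5 by 1, so the Singleton bound is violated and no linear [16, 12, 6]_9 code can exist. In particular it is not MDS (MDS requires d = n − k + 1 exactly).
Description: the claimed parameters are [16, 12, 6]_9; such a code would be impossible (violates the Singleton bound).


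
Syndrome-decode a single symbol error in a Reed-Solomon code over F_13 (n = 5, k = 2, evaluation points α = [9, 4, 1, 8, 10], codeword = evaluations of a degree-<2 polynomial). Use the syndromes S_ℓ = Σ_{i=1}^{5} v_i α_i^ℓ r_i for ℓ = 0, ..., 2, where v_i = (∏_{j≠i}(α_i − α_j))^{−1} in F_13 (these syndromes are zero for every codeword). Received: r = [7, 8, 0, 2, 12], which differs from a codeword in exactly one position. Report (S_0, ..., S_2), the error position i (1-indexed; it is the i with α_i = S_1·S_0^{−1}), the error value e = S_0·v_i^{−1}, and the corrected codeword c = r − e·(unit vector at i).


S = (5, 5, 5), error at position 3, error magnitude e = 7, c = [7, 8, 6, 2, 12].

Step 1: column multipliers v_i = (∏_{j≠i}(α_i − α_j))^{−1} mod 13.
  i = 1 (α = 9): (9−4)(9−1)(9−8)(9−10) = 5·8·1·(−1) = −40 ≡ 12, so v_1 = 12^{−1} = 12 (mod 13).
  i = 2 (α = 4): (4−9)(4−1)(4−8)(4−10) = (−5)·3·(−4)·(−6) = −360 ≡ 4, so v_2 = 4^{−1} = 10 (mod 13).
  i = 3 (α = 1): (1−9)(1−4)(1−8)(1−10) = (−8)·(−3)·(−7)·(−9) = 1512 ≡ 4, so v_3 = 4^{−1} = 10 (mod 13).
  i = 4 (α = 8): (8−9)(8−4)(8−1)(8−10) = (−1)·4·7·(−2) = 56 ≡ 4, so v_4 = 4^{−1} = 10 (mod 13).
  i = 5 (α = 10): (10−9)(10−4)(10−1)(10−8) = 1·6·9·2 = 108 ≡ 4, so v_5 = 4^{−1} = 10 (mod 13).
  v = [12, 10, 10, 10, 10].
Step 2: syndromes of r = [7, 8, 0, 2, 12] (all sums mod 13).
  S_0 = Σ v_i r_i = 12·7 + 10·8 + 10·0 + 10·2 + 10·12 = 304 ≡ 5.
  S_1 = Σ v_i α_i r_i = 12·9·7 + 10·4·8 + 10·1·0 + 10·8·2 + 10·10·12 = 2436 ≡ 5.
  α_i^2 mod 13 = [3, 3, 1, 12, 9].
  S_2 = Σ v_i α_i^2 r_i = 12·3·7 + 10·3·8 + 10·1·0 + 10·12·2 + 10·9·12 = 1812 ≡ 5.
  S = (5, 5, 5) ≠ 0, so r is not a codeword (an error is present).
Step 3: locate the error. For a single error e at position i, S_ℓ = v_i·e·α_i^ℓ, so α_err = S_1/S_0.
  S_0^{−1} = 5^{−1} = 8 (mod 13), so α_err = 5·8 = 40 ≡ 1 = α_3. Error position i = 3.
  Consistency check: S_2/S_1 = 5·8 = 40 ≡ 1 = α_err ✓ (single-error assumption holds).
Step 4: error magnitude e = S_0/v_3 = S_0·∏_{j≠3}(α_3 − α_j) = 5·4 = 20 ≡ 7 (mod 13).
Step 5: correct position 3: c_3 = r_3 − e = 0 − 7 ≡ 6 (mod 13). Hence c = [7, 8, 6, 2, 12].
  Check: interpolating c through the α_i gives m(x) = 1 + 5·x (degree < 2) with m(α_i) = c_i for every i, so c is indeed a codeword.


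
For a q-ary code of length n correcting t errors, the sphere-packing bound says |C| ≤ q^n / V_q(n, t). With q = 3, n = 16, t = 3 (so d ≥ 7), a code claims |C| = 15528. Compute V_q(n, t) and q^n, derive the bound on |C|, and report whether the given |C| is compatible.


V_q(n, t) = 4993, q^n = 43046721, Hamming bound = 8621, |C| = 15528 > bound (violated).

Step 1: Compute V_q(n, t) = Σ_{j=0}^3 C(n, j) (q−1)^j.
  j = 0: C(16,0)·(2)^0 = 1·1 = 1.
  j = 1: C(16,1)·(2)^1 = 16·2 = 32.
  j = 2: C(16,2)·(2)^2 = 120·4 = 480.
  j = 3: C(16,3)·(2)^3 = 560·8 = 4480.
  V_q(n, t) = 1 + 32 + 480 + 4480 = 4993.
Step 2: q^n = 3^16 = 43046721.
Step 3: Hamming bound ⌊q^n / V_q(n,t)⌋ = ⌊43046721/4993⌋ = 8621.
Step 4: Compare |C| = 15528 to 8621: violated.
The claimed |C| lies above the Hamming bound, so no 3-ary code of length 16 with d ≥ 7 can have 15528 codewords.


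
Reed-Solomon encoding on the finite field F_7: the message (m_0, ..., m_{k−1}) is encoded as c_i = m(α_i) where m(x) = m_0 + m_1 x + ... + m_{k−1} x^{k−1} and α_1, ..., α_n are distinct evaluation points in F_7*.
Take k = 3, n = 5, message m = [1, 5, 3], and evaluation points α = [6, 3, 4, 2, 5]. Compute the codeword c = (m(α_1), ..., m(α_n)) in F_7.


c = [6, 1, 6, 2, 3]

Message polynomial: m(x) = 1 + 5·x + 3·x^2 (mod 7).
For each evaluation point α_i, compute m(α_i) mod 7:
  α_1 = 6: Horner steps 3 → 2 → 6, so m(6) = 6.
  α_2 = 3: Horner steps 3 → 0 → 1, so m(3) = 1.
  α_3 = 4: Horner steps 3 → 3 → 6, so m(4) = 6.
  α_4 = 2: Horner steps 3 → 4 → 2, so m(2) = 2.
  α_5 = 5: Horner steps 3 → 6 → 3, so m(5) = 3.
Codeword c = [6, 1, 6, 2, 3] ∈ F_7^5.


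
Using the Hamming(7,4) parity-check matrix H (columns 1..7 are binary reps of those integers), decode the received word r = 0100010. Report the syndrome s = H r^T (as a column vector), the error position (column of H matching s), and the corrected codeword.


s = (1, 0, 0)^T, error position = 4, corrected codeword c = 0101010

Compute s = H r^T mod 2 one row at a time:
  s_1 = 0 + 0 + 1 + 0 = 1 ≡ 1 (mod 2).
  s_2 = 1 + 0 + 1 + 0 = 2 ≡ 0 (mod 2).
  s_3 = 0 + 0 + 0 + 0 = 0 ≡ 0 (mod 2).
s = (1, 0, 0)^T — this equals column 4 of H (binary 100), so error is at position 4.
Correct: flip bit 4 of r = 0100010 to get c = 0101010.


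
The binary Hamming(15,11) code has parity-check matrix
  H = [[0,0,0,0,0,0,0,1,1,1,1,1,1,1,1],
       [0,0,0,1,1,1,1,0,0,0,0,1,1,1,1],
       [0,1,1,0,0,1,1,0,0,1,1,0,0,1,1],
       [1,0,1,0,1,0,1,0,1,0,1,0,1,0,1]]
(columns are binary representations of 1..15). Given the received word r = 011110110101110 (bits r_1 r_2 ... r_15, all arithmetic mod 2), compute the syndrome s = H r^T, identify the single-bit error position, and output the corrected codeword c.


s = (1, 0, 1, 0)^T, error position = 10, corrected codeword c = 011110110001110

Compute s = H r^T mod 2 one row at a time:
  s_1 = 1 + 0 + 1 + 0 + 1 + 1 + 1 + 0 = 5 ≡ 1 (mod 2).
  s_2 = 1 + 1 + 0 + 1 + 1 + 1 + 1 + 0 = 6 ≡ 0 (mod 2).
  s_3 = 1 + 1 + 0 + 1 + 1 + 0 + 1 + 0 = 5 ≡ 1 (mod 2).
  s_4 = 0 + 1 + 1 + 1 + 0 + 0 + 1 + 0 = 4 ≡ 0 (mod 2).
s = (1, 0, 1, 0)^T — this equals column 10 of H (binary 1010), so error is at position 10.
Correct: flip bit 10 of r = 011110110101110 to get c = 011110110001110.


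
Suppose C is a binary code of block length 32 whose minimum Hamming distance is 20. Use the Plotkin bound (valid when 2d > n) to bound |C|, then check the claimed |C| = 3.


Plotkin bound M ≤ 4; given |C| = 3 ≤ bound (satisfied).

Check applicability: 2d = 40, n = 32.
2d − n = 8 > 0, so Plotkin applies.
Compute d/(2d−n) = 20/8 ≈ 2.5000.
⌊d/(2d−n)⌋ = 2.
Plotkin bound: M ≤ 2·2 = 4.
Given |C| = 3, check: satisfied.
This |C| is below the Plotkin bound.


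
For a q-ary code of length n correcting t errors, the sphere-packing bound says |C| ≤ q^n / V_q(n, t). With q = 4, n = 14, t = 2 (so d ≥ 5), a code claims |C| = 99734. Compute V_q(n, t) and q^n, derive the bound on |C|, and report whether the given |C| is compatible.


V_q(n, t) = 862, q^n = 268435456, Hamming bound = 311410, |C| = 99734 ≤ bound (satisfied).

Step 1: Compute V_q(n, t) = Σ_{j=0}^2 C(n, j) (q−1)^j.
  j = 0: C(14,0)·(3)^0 = 1·1 = 1.
  j = 1: C(14,1)·(3)^1 = 14·3 = 42.
  j = 2: C(14,2)·(3)^2 = 91·9 = 819.
  V_q(n, t) = 1 + 42 + 819 = 862.
Step 2: q^n = 4^14 = 268435456.
Step 3: Hamming bound ⌊q^n / V_q(n,t)⌋ = ⌊268435456/862⌋ = 311410.
Step 4: Compare |C| = 99734 to 311410: satisfied.
The claimed |C| lies below the Hamming bound.


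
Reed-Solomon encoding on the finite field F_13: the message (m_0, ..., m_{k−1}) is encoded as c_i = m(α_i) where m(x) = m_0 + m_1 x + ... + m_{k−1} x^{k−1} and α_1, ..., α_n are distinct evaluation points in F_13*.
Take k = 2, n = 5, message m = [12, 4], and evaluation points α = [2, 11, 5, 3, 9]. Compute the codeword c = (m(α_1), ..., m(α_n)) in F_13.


c = [7, 4, 6, 11, 9]

Message polynomial: m(x) = 12 + 4·x (mod 13).
For each evaluation point α_i, compute m(α_i) mod 13:
  α_1 = 2: Horner steps 4 → 7, so m(2) = 7.
  α_2 = 11: Horner steps 4 → 4, so m(11) = 4.
  α_3 = 5: Horner steps 4 → 6, so m(5) = 6.
  α_4 = 3: Horner steps 4 → 11, so m(3) = 11.
  α_5 = 9: Horner steps 4 → 9, so m(9) = 9.
Codeword c = [7, 4, 6, 11, 9] ∈ F_13^5.


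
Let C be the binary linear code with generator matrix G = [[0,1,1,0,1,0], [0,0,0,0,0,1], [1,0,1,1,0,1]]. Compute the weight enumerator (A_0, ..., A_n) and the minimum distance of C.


Weight distribution: A_0 = 1, A_1 = 1, A_3 = 2, A_4 = 3, A_5 = 1. Minimum distance d = 1.

Enumerate all 2^3 = 8 messages m ∈ F_2^3.
For each, compute codeword c = mG in F_2^6, then tally its weight.
  m = 000 → c = 000000, weight = 0.
  m = 100 → c = 011010, weight = 3.
  m = 010 → c = 000001, weight = 1.
  m = 110 → c = 011011, weight = 4.
  m = 001 → c = 101101, weight = 4.
  m = 101 → c = 110111, weight = 5.
  m = 011 → c = 101100, weight = 3.
  m = 111 → c = 110110, weight = 4.
Tally weights:
  weight 0: 1 codewords.
  weight 1: 1 codewords.
  weight 3: 2 codewords.
  weight 4: 3 codewords.
  weight 5: 1 codewords.
Minimum distance d = smallest w > 0 with A_w > 0 = 1.
Sanity: Σ A_w = 8 = 2^3 = 8 ✓.


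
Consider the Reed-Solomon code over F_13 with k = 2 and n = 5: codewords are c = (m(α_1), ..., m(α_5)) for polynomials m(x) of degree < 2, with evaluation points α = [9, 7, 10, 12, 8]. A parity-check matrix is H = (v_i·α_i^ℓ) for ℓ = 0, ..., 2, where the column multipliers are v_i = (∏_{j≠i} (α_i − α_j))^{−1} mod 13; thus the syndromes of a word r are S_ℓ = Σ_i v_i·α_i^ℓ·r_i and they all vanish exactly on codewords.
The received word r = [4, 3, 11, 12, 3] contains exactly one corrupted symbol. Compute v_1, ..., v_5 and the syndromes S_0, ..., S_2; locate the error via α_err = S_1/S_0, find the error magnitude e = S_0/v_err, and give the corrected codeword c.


S = (9, 7, 4), error at position 5, error magnitude e = 6, c = [4, 3, 11, 12, 10].

Step 1: column multipliers v_i = (∏_{j≠i}(α_i − α_j))^{−1} mod 13.
  i = 1 (α = 9): (9−7)(9−10)(9−12)(9−8) = 2·(−1)·(−3)·1 = 6 ≡ 6, so v_1 = 6^{−1} = 11 (mod 13).
  i = 2 (α = 7): (7−9)(7−10)(7−12)(7−8) = (−2)·(−3)·(−5)·(−1) = 30 ≡ 4, so v_2 = 4^{−1} = 10 (mod 13).
  i = 3 (α = 10): (10−9)(10−7)(10−12)(10−8) = 1·3·(−2)·2 = −12 ≡ 1, so v_3 = 1^{−1} = 1 (mod 13).
  i = 4 (α = 12): (12−9)(12−7)(12−10)(12−8) = 3·5·2·4 = 120 ≡ 3, so v_4 = 3^{−1} = 9 (mod 13).
  i = 5 (α = 8): (8−9)(8−7)(8−10)(8−12) = (−1)·1·(−2)·(−4) = −8 ≡ 5, so v_5 = 5^{−1} = 8 (mod 13).
  v = [11, 10, 1, 9, 8].
Step 2: syndromes of r = [4, 3, 11, 12, 3] (all sums mod 13).
  S_0 = Σ v_i r_i = 11·4 + 10·3 + 1·11 + 9·12 + 8·3 = 217 ≡ 9.
  S_1 = Σ v_i α_i r_i = 11·9·4 + 10·7·3 + 1·10·11 + 9·12·12 + 8·8·3 = 2204 ≡ 7.
  α_i^2 mod 13 = [3, 10, 9, 1, 12].
  S_2 = Σ v_i α_i^2 r_i = 11·3·4 + 10·10·3 + 1·9·11 + 9·1·12 + 8·12·3 = 927 ≡ 4.
  S = (9, 7, 4) ≠ 0, so r is not a codeword (an error is present).
Step 3: locate the error. For a single error e at position i, S_ℓ = v_i·e·α_i^ℓ, so α_err = S_1/S_0.
  S_0^{−1} = 9^{−1} = 3 (mod 13), so α_err = 7·3 = 21 ≡ 8 = α_5. Error position i = 5.
  Consistency check: S_2/S_1 = 4·2 = 8 ≡ 8 = α_err ✓ (single-error assumption holds).
Step 4: error magnitude e = S_0/v_5 = S_0·∏_{j≠5}(α_5 − α_j) = 9·5 = 45 ≡ 6 (mod 13).
Step 5: correct position 5: c_5 = r_5 − e = 3 − 6 ≡ 10 (mod 13). Hence c = [4, 3, 11, 12, 10].
  Check: interpolating c through the α_i gives m(x) = 6 + 7·x (degree < 2) with m(α_i) = c_i for every i, so c is indeed a codeword.


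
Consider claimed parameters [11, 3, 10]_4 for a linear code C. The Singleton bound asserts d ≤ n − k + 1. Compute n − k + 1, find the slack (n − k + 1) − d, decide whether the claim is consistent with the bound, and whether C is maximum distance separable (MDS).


Singleton RHS = n − k + 1 = 9, slack = -1, bound violated (no such code; not MDS).

Singleton bound: d ≤ n − k + 1.
Here n = 11, k = 3, so n − k + 1 = 9.
Given d = 10, check d ≤ 9: NO.
Slack = (n − k + 1) − d = -1.
The slack is negative: d = 10 exceeds n − k + 1 = 9 by 1, so the Singleton bound is violated and no linear [11, 3, 10]_4 code can exist. In particular it is not MDS (MDS requires d = n − k + 1 exactly).
Description: the claimed parameters are [11, 3, 10]_4; such a code would be impossible (violates the Singleton bound).


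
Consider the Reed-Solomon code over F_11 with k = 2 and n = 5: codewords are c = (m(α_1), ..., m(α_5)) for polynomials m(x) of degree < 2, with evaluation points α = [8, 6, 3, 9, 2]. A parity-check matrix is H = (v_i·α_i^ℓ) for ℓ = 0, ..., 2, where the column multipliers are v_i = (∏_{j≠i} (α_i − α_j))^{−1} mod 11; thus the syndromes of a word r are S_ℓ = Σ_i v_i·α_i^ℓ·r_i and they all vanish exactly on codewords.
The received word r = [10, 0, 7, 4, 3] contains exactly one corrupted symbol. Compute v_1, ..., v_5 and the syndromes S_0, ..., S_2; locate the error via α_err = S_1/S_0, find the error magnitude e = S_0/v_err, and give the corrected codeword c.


S = (4, 8, 5), error at position 5, error magnitude e = 1, c = [10, 0, 7, 4, 2].

Step 1: column multipliers v_i = (∏_{j≠i}(α_i − α_j))^{−1} mod 11.
  i = 1 (α = 8): (8−6)(8−3)(8−9)(8−2) = 2·5·(−1)·6 = −60 ≡ 6, so v_1 = 6^{−1} = 2 (mod 11).
  i = 2 (α = 6): (6−8)(6−3)(6−9)(6−2) = (−2)·3·(−3)·4 = 72 ≡ 6, so v_2 = 6^{−1} = 2 (mod 11).
  i = 3 (α = 3): (3−8)(3−6)(3−9)(3−2) = (−5)·(−3)·(−6)·1 = −90 ≡ 9, so v_3 = 9^{−1} = 5 (mod 11).
  i = 4 (α = 9): (9−8)(9−6)(9−3)(9−2) = 1·3·6·7 = 126 ≡ 5, so v_4 = 5^{−1} = 9 (mod 11).
  i = 5 (α = 2): (2−8)(2−6)(2−3)(2−9) = (−6)·(−4)·(−1)·(−7) = 168 ≡ 3, so v_5 = 3^{−1} = 4 (mod 11).
  v = [2, 2, 5, 9, 4].
Step 2: syndromes of r = [10, 0, 7, 4, 3] (all sums mod 11).
  S_0 = Σ v_i r_i = 2·10 + 2·0 + 5·7 + 9·4 + 4·3 = 103 ≡ 4.
  S_1 = Σ v_i α_i r_i = 2·8·10 + 2·6·0 + 5·3·7 + 9·9·4 + 4·2·3 = 613 ≡ 8.
  α_i^2 mod 11 = [9, 3, 9, 4, 4].
  S_2 = Σ v_i α_i^2 r_i = 2·9·10 + 2·3·0 + 5·9·7 + 9·4·4 + 4·4·3 = 687 ≡ 5.
  S = (4, 8, 5) ≠ 0, so r is not a codeword (an error is present).
Step 3: locate the error. For a single error e at position i, S_ℓ = v_i·e·α_i^ℓ, so α_err = S_1/S_0.
  S_0^{−1} = 4^{−1} = 3 (mod 11), so α_err = 8·3 = 24 ≡ 2 = α_5. Error position i = 5.
  Consistency check: S_2/S_1 = 5·7 = 35 ≡ 2 = α_err ✓ (single-error assumption holds).
Step 4: error magnitude e = S_0/v_5 = S_0·∏_{j≠5}(α_5 − α_j) = 4·3 = 12 ≡ 1 (mod 11).
Step 5: correct position 5: c_5 = r_5 − e = 3 − 1 ≡ 2 (mod 11). Hence c = [10, 0, 7, 4, 2].
  Check: interpolating c through the α_i gives m(x) = 3 + 5·x (degree < 2) with m(α_i) = c_i for every i, so c is indeed a codeword.


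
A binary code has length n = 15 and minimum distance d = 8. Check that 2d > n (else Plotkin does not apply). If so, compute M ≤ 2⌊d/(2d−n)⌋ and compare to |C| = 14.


Plotkin bound M ≤ 16; given |C| = 14 ≤ bound (satisfied).

Check applicability: 2d = 16, n = 15.
2d − n = 1 > 0, so Plotkin applies.
Compute d/(2d−n) = 8/1 ≈ 8.0000.
⌊d/(2d−n)⌋ = 8.
Plotkin bound: M ≤ 2·8 = 16.
Given |C| = 14, check: satisfied.
This |C| is below the Plotkin bound.


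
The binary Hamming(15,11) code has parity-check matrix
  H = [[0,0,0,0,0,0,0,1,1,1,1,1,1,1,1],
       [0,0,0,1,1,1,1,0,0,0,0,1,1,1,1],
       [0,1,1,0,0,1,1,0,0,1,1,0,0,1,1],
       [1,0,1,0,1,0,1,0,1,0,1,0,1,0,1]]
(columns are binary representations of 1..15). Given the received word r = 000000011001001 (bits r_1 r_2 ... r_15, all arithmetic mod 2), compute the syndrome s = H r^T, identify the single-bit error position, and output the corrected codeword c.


s = (0, 0, 1, 0)^T, error position = 2, corrected codeword c = 010000011001001

Compute s = H r^T mod 2 one row at a time:
  s_1 = 1 + 1 + 0 + 0 + 1 + 0 + 0 + 1 = 4 ≡ 0 (mod 2).
  s_2 = 0 + 0 + 0 + 0 + 1 + 0 + 0 + 1 = 2 ≡ 0 (mod 2).
  s_3 = 0 + 0 + 0 + 0 + 0 + 0 + 0 + 1 = 1 ≡ 1 (mod 2).
  s_4 = 0 + 0 + 0 + 0 + 1 + 0 + 0 + 1 = 2 ≡ 0 (mod 2).
s = (0, 0, 1, 0)^T — this equals column 2 of H (binary 0010), so error is at position 2.
Correct: flip bit 2 of r = 000000011001001 to get c = 010000011001001.


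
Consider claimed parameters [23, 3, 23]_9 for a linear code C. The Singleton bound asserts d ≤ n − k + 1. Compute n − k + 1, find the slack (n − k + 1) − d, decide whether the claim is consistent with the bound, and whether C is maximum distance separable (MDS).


Singleton RHS = n − k + 1 = 21, slack = -2, bound violated (no such code; not MDS).

Singleton bound: d ≤ n − k + 1.
Here n = 23, k = 3, so n − k + 1 = 21.
Given d = 23, check d ≤ 21: NO.
Slack = (n − k + 1) − d = -2.
The slack is negative: d = 23 exceeds n − k + 1 = 21 by 2, so the Singleton bound is violated and no linear [23, 3, 23]_9 code can exist. In particular it is not MDS (MDS requires d = n − k + 1 exactly).
Description: the claimed parameters are [23, 3, 23]_9; such a code would be impossible (violates the Singleton bound).


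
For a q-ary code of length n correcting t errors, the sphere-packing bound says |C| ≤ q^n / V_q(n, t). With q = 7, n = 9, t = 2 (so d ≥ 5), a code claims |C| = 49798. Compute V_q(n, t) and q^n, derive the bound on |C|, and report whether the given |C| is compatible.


V_q(n, t) = 1351, q^n = 40353607, Hamming bound = 29869, |C| = 49798 > bound (violated).

Step 1: Compute V_q(n, t) = Σ_{j=0}^2 C(n, j) (q−1)^j.
  j = 0: C(9,0)·(6)^0 = 1·1 = 1.
  j = 1: C(9,1)·(6)^1 = 9·6 = 54.
  j = 2: C(9,2)·(6)^2 = 36·36 = 1296.
  V_q(n, t) = 1 + 54 + 1296 = 1351.
Step 2: q^n = 7^9 = 40353607.
Step 3: Hamming bound ⌊q^n / V_q(n,t)⌋ = ⌊40353607/1351⌋ = 29869.
Step 4: Compare |C| = 49798 to 29869: violated.
The claimed |C| lies above the Hamming bound, so no 7-ary code of length 9 with d ≥ 5 can have 49798 codewords.


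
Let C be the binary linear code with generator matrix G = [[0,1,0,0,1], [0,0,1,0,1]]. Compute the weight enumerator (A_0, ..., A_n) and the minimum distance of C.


Weight distribution: A_0 = 1, A_2 = 3. Minimum distance d = 2.

Enumerate all 2^2 = 4 messages m ∈ F_2^2.
For each, compute codeword c = mG in F_2^5, then tally its weight.
  m = 00 → c = 00000, weight = 0.
  m = 10 → c = 01001, weight = 2.
  m = 01 → c = 00101, weight = 2.
  m = 11 → c = 01100, weight = 2.
Tally weights:
  weight 0: 1 codewords.
  weight 2: 3 codewords.
Minimum distance d = smallest w > 0 with A_w > 0 = 2.
Sanity: Σ A_w = 4 = 2^2 = 4 ✓.


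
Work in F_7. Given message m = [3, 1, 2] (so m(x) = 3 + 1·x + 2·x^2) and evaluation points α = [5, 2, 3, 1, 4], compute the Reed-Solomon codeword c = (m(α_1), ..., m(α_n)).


c = [2, 6, 3, 6, 4]

Message polynomial: m(x) = 3 + 1·x + 2·x^2 (mod 7).
For each evaluation point α_i, compute m(α_i) mod 7:
  α_1 = 5: Horner steps 2 → 4 → 2, so m(5) = 2.
  α_2 = 2: Horner steps 2 → 5 → 6, so m(2) = 6.
  α_3 = 3: Horner steps 2 → 0 → 3, so m(3) = 3.
  α_4 = 1: Horner steps 2 → 3 → 6, so m(1) = 6.
  α_5 = 4: Horner steps 2 → 2 → 4, so m(4) = 4.
Codeword c = [2, 6, 3, 6, 4] ∈ F_7^5.


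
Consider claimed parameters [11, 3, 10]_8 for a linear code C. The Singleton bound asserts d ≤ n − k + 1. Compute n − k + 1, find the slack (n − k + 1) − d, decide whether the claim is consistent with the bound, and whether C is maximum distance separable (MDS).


Singleton RHS = n − k + 1 = 9, slack = -1, bound violated (no such code; not MDS).

Singleton bound: d ≤ n − k + 1.
Here n = 11, k = 3, so n − k + 1 = 9.
Given d = 10, check d ≤ 9: NO.
Slack = (n − k + 1) − d = -1.
The slack is negative: d = 10 exceeds n − k + 1 = 9 by 1, so the Singleton bound is violated and no linear [11, 3, 10]_8 code can exist. In particular it is not MDS (MDS requires d = n − k + 1 exactly).
Description: the claimed parameters are [11, 3, 10]_8; such a code would be impossible (violates the Singleton bound).


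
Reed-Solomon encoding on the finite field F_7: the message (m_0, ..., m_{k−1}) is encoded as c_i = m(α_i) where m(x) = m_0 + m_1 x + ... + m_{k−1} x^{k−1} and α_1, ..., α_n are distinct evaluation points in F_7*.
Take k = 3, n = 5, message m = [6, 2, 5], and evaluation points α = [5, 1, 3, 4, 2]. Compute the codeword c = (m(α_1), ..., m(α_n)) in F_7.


c = [1, 6, 1, 3, 2]

Message polynomial: m(x) = 6 + 2·x + 5·x^2 (mod 7).
For each evaluation point α_i, compute m(α_i) mod 7:
  α_1 = 5: Horner steps 5 → 6 → 1, so m(5) = 1.
  α_2 = 1: Horner steps 5 → 0 → 6, so m(1) = 6.
  α_3 = 3: Horner steps 5 → 3 → 1, so m(3) = 1.
  α_4 = 4: Horner steps 5 → 1 → 3, so m(4) = 3.
  α_5 = 2: Horner steps 5 → 5 → 2, so m(2) = 2.
Codeword c = [1, 6, 1, 3, 2] ∈ F_7^5.


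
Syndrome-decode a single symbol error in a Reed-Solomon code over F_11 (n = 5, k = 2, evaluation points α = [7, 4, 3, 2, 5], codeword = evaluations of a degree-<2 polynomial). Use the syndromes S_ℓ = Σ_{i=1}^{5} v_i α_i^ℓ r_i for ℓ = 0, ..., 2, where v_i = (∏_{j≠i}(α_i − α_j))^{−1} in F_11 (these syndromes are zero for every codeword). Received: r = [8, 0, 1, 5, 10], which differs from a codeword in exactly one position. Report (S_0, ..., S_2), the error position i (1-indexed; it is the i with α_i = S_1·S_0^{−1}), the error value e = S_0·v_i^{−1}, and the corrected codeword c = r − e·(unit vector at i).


S = (10, 9, 7), error at position 4, error magnitude e = 3, c = [8, 0, 1, 2, 10].

Step 1: column multipliers v_i = (∏_{j≠i}(α_i − α_j))^{−1} mod 11.
  i = 1 (α = 7): (7−4)(7−3)(7−2)(7−5) = 3·4·5·2 = 120 ≡ 10, so v_1 = 10^{−1} = 10 (mod 11).
  i = 2 (α = 4): (4−7)(4−3)(4−2)(4−5) = (−3)·1·2·(−1) = 6 ≡ 6, so v_2 = 6^{−1} = 2 (mod 11).
  i = 3 (α = 3): (3−7)(3−4)(3−2)(3−5) = (−4)·(−1)·1·(−2) = −8 ≡ 3, so v_3 = 3^{−1} = 4 (mod 11).
  i = 4 (α = 2): (2−7)(2−4)(2−3)(2−5) = (−5)·(−2)·(−1)·(−3) = 30 ≡ 8, so v_4 = 8^{−1} = 7 (mod 11).
  i = 5 (α = 5): (5−7)(5−4)(5−3)(5−2) = (−2)·1·2·3 = −12 ≡ 10, so v_5 = 10^{−1} = 10 (mod 11).
  v = [10, 2, 4, 7, 10].
Step 2: syndromes of r = [8, 0, 1, 5, 10] (all sums mod 11).
  S_0 = Σ v_i r_i = 10·8 + 2·0 + 4·1 + 7·5 + 10·10 = 219 ≡ 10.
  S_1 = Σ v_i α_i r_i = 10·7·8 + 2·4·0 + 4·3·1 + 7·2·5 + 10·5·10 = 1142 ≡ 9.
  α_i^2 mod 11 = [5, 5, 9, 4, 3].
  S_2 = Σ v_i α_i^2 r_i = 10·5·8 + 2·5·0 + 4·9·1 + 7·4·5 + 10·3·10 = 876 ≡ 7.
  S = (10, 9, 7) ≠ 0, so r is not a codeword (an error is present).
Step 3: locate the error. For a single error e at position i, S_ℓ = v_i·e·α_i^ℓ, so α_err = S_1/S_0.
  S_0^{−1} = 10^{−1} = 10 (mod 11), so α_err = 9·10 = 90 ≡ 2 = α_4. Error position i = 4.
  Consistency check: S_2/S_1 = 7·5 = 35 ≡ 2 = α_err ✓ (single-error assumption holds).
Step 4: error magnitude e = S_0/v_4 = S_0·∏_{j≠4}(α_4 − α_j) = 10·8 = 80 ≡ 3 (mod 11).
Step 5: correct position 4: c_4 = r_4 − e = 5 − 3 ≡ 2 (mod 11). Hence c = [8, 0, 1, 2, 10].
  Check: interpolating c through the α_i gives m(x) = 4 + 10·x (degree < 2) with m(α_i) = c_i for every i, so c is indeed a codeword.


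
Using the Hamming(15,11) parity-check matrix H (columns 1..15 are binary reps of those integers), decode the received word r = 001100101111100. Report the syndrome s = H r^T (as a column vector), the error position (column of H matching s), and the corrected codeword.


s = (1, 0, 0, 1)^T, error position = 9, corrected codeword c = 001100100111100

Compute s = H r^T mod 2 one row at a time:
  s_1 = 0 + 1 + 1 + 1 + 1 + 1 + 0 + 0 = 5 ≡ 1 (mod 2).
  s_2 = 1 + 0 + 0 + 1 + 1 + 1 + 0 + 0 = 4 ≡ 0 (mod 2).
  s_3 = 0 + 1 + 0 + 1 + 1 + 1 + 0 + 0 = 4 ≡ 0 (mod 2).
  s_4 = 0 + 1 + 0 + 1 + 1 + 1 + 1 + 0 = 5 ≡ 1 (mod 2).
s = (1, 0, 0, 1)^T — this equals column 9 of H (binary 1001), so error is at position 9.
Correct: flip bit 9 of r = 001100101111100 to get c = 001100100111100.


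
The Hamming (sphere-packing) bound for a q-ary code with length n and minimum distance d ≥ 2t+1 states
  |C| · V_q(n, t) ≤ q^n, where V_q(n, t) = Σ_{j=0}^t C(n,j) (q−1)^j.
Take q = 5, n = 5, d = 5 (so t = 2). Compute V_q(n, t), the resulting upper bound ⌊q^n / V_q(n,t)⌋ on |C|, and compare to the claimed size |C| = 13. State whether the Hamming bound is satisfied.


V_q(n, t) = 181, q^n = 3125, Hamming bound = 17, |C| = 13 ≤ bound (satisfied).

Step 1: Compute V_q(n, t) = Σ_{j=0}^2 C(n, j) (q−1)^j.
  j = 0: C(5,0)·(4)^0 = 1·1 = 1.
  j = 1: C(5,1)·(4)^1 = 5·4 = 20.
  j = 2: C(5,2)·(4)^2 = 10·16 = 160.
  V_q(n, t) = 1 + 20 + 160 = 181.
Step 2: q^n = 5^5 = 3125.
Step 3: Hamming bound ⌊q^n / V_q(n,t)⌋ = ⌊3125/181⌋ = 17.
Step 4: Compare |C| = 13 to 17: satisfied.
The claimed |C| lies below the Hamming bound.


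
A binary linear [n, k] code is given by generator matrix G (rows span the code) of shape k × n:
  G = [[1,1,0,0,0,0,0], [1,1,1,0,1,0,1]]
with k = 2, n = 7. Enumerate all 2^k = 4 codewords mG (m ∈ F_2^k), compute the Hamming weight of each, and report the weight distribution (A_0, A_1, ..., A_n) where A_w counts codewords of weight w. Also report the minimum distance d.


Weight distribution: A_0 = 1, A_2 = 1, A_3 = 1, A_5 = 1. Minimum distance d = 2.

Enumerate all 2^2 = 4 messages m ∈ F_2^2.
For each, compute codeword c = mG in F_2^7, then tally its weight.
  m = 00 → c = 0000000, weight = 0.
  m = 10 → c = 1100000, weight = 2.
  m = 01 → c = 1110101, weight = 5.
  m = 11 → c = 0010101, weight = 3.
Tally weights:
  weight 0: 1 codewords.
  weight 2: 1 codewords.
  weight 3: 1 codewords.
  weight 5: 1 codewords.
Minimum distance d = smallest w > 0 with A_w > 0 = 2.
Sanity: Σ A_w = 4 = 2^2 = 4 ✓.


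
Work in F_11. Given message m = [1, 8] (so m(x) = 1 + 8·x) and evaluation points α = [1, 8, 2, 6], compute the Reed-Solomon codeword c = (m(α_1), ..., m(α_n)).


c = [9, 10, 6, 5]

Message polynomial: m(x) = 1 + 8·x (mod 11).
For each evaluation point α_i, compute m(α_i) mod 11:
  α_1 = 1: Horner steps 8 → 9, so m(1) = 9.
  α_2 = 8: Horner steps 8 → 10, so m(8) = 10.
  α_3 = 2: Horner steps 8 → 6, so m(2) = 6.
  α_4 = 6: Horner steps 8 → 5, so m(6) = 5.
Codeword c = [9, 10, 6, 5] ∈ F_11^4.


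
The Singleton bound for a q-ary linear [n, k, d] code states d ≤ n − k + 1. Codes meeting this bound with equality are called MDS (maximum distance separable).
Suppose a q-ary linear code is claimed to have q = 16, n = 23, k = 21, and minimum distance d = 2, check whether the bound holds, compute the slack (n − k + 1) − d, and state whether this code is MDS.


Singleton RHS = n − k + 1 = 3, slack = 1, bound satisfied, not MDS.

Singleton bound: d ≤ n − k + 1.
Here n = 23, k = 21, so n − k + 1 = 3.
Given d = 2, check d ≤ 3: YES.
Slack = (n − k + 1) − d = 1.
The code is NOT MDS (slack = 1 > 0).
Description: the claimed parameters are [23, 21, 2]_16; such a code would be non-MDS.


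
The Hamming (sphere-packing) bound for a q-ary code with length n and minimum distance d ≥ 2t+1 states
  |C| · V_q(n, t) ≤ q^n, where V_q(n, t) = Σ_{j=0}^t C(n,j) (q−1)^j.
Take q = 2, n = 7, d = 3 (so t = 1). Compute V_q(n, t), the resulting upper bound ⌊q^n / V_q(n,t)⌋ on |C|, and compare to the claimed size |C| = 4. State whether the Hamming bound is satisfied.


V_q(n, t) = 8, q^n = 128, Hamming bound = 16, |C| = 4 ≤ bound (satisfied).

Step 1: Compute V_q(n, t) = Σ_{j=0}^1 C(n, j) (q−1)^j.
  j = 0: C(7,0)·(1)^0 = 1·1 = 1.
  j = 1: C(7,1)·(1)^1 = 7·1 = 7.
  V_q(n, t) = 1 + 7 = 8.
Step 2: q^n = 2^7 = 128.
Step 3: Hamming bound ⌊q^n / V_q(n,t)⌋ = ⌊128/8⌋ = 16.
Step 4: Compare |C| = 4 to 16: satisfied.
The claimed |C| lies below the Hamming bound.


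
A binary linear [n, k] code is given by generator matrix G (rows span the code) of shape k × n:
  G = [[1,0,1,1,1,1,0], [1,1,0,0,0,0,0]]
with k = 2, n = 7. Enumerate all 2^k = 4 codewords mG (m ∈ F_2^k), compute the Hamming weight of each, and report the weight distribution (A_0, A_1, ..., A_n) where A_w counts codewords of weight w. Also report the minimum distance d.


Weight distribution: A_0 = 1, A_2 = 1, A_5 = 2. Minimum distance d = 2.

Enumerate all 2^2 = 4 messages m ∈ F_2^2.
For each, compute codeword c = mG in F_2^7, then tally its weight.
  m = 00 → c = 0000000, weight = 0.
  m = 10 → c = 1011110, weight = 5.
  m = 01 → c = 1100000, weight = 2.
  m = 11 → c = 0111110, weight = 5.
Tally weights:
  weight 0: 1 codewords.
  weight 2: 1 codewords.
  weight 5: 2 codewords.
Minimum distance d = smallest w > 0 with A_w > 0 = 2.
Sanity: Σ A_w = 4 = 2^2 = 4 ✓.


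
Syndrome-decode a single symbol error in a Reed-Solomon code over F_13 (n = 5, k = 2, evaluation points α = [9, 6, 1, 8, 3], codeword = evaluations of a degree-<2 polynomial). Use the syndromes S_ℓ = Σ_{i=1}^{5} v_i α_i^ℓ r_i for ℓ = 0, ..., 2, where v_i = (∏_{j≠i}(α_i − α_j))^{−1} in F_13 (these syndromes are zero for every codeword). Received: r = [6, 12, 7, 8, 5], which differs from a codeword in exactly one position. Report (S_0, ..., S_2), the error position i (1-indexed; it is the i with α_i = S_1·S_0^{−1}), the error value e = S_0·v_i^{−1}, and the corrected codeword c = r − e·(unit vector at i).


S = (11, 11, 11), error at position 3, error magnitude e = 11, c = [6, 12, 9, 8, 5].

Step 1: column multipliers v_i = (∏_{j≠i}(α_i − α_j))^{−1} mod 13.
  i = 1 (α = 9): (9−6)(9−1)(9−8)(9−3) = 3·8·1·6 = 144 ≡ 1, so v_1 = 1^{−1} = 1 (mod 13).
  i = 2 (α = 6): (6−9)(6−1)(6−8)(6−3) = (−3)·5·(−2)·3 = 90 ≡ 12, so v_2 = 12^{−1} = 12 (mod 13).
  i = 3 (α = 1): (1−9)(1−6)(1−8)(1−3) = (−8)·(−5)·(−7)·(−2) = 560 ≡ 1, so v_3 = 1^{−1} = 1 (mod 13).
  i = 4 (α = 8): (8−9)(8−6)(8−1)(8−3) = (−1)·2·7·5 = −70 ≡ 8, so v_4 = 8^{−1} = 5 (mod 13).
  i = 5 (α = 3): (3−9)(3−6)(3−1)(3−8) = (−6)·(−3)·2·(−5) = −180 ≡ 2, so v_5 = 2^{−1} = 7 (mod 13).
  v = [1, 12, 1, 5, 7].
Step 2: syndromes of r = [6, 12, 7, 8, 5] (all sums mod 13).
  S_0 = Σ v_i r_i = 1·6 + 12·12 + 1·7 + 5·8 + 7·5 = 232 ≡ 11.
  S_1 = Σ v_i α_i r_i = 1·9·6 + 12·6·12 + 1·1·7 + 5·8·8 + 7·3·5 = 1350 ≡ 11.
  α_i^2 mod 13 = [3, 10, 1, 12, 9].
  S_2 = Σ v_i α_i^2 r_i = 1·3·6 + 12·10·12 + 1·1·7 + 5·12·8 + 7·9·5 = 2260 ≡ 11.
  S = (11, 11, 11) ≠ 0, so r is not a codeword (an error is present).
Step 3: locate the error. For a single error e at position i, S_ℓ = v_i·e·α_i^ℓ, so α_err = S_1/S_0.
  S_0^{−1} = 11^{−1} = 6 (mod 13), so α_err = 11·6 = 66 ≡ 1 = α_3. Error position i = 3.
  Consistency check: S_2/S_1 = 11·6 = 66 ≡ 1 = α_err ✓ (single-error assumption holds).
Step 4: error magnitude e = S_0/v_3 = S_0·∏_{j≠3}(α_3 − α_j) = 11·1 = 11 ≡ 11 (mod 13).
Step 5: correct position 3: c_3 = r_3 − e = 7 − 11 ≡ 9 (mod 13). Hence c = [6, 12, 9, 8, 5].
  Check: interpolating c through the α_i gives m(x) = 11 + 11·x (degree < 2) with m(α_i) = c_i for every i, so c is indeed a codeword.
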